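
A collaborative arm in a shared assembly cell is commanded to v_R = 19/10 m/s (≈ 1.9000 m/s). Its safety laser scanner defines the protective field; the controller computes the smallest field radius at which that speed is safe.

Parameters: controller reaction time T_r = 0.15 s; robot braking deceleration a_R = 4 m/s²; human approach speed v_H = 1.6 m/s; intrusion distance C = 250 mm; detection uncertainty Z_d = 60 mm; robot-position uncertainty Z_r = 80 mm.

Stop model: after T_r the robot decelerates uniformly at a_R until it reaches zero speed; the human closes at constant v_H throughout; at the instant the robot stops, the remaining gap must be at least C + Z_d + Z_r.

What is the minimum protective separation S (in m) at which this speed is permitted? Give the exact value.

S_min = 1701/800 m = 2.1263 m

braking lasts T_s = (19/10)/4 = 0.4750 s
robot covers v_R·T_r = 1.9000·0.1500 = 0.2850 m before braking
robot under decel: 1.9000²/(2·4.0000) = 0.4512 m
person approaches 1.6000·(0.1500+0.4750) = 1.0000 m
C+Z_d+Z_r = 0.2500+0.0600+0.0800 = 0.3900 m
S_min ≈ 0.2850+0.4512+1.0000+0.3900  ⇒  S_min = 1701/800 m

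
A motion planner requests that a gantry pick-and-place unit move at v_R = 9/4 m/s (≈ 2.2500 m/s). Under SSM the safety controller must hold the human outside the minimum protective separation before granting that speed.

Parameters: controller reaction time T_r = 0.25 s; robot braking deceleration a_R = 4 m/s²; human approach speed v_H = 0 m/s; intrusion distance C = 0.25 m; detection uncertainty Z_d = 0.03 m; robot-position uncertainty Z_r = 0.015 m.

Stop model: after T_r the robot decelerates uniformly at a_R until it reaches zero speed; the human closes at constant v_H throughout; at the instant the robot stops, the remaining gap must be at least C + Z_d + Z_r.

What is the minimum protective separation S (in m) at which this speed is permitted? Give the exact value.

stop time T_s = (9/4)/4 = 0.5625 s
robot covers v_R·T_r = 2.2500·0.2500 = 0.5625 m before braking
robot covers 2.2500·0.5625 − ½·4.0000·0.5625² = 0.6328 m while stopping
human over T_r+T_s: 0.0000·(0.2500+0.5625) = 0.0000 m
C+Z_d+Z_r = 0.2500+0.0300+0.0150 = 0.2950 m
S_min ≈ 0.5625+0.6328+0.0000+0.2950  ⇒  S_min = 4769/3200 m

S_min = 4769/3200 m = 1.4903 m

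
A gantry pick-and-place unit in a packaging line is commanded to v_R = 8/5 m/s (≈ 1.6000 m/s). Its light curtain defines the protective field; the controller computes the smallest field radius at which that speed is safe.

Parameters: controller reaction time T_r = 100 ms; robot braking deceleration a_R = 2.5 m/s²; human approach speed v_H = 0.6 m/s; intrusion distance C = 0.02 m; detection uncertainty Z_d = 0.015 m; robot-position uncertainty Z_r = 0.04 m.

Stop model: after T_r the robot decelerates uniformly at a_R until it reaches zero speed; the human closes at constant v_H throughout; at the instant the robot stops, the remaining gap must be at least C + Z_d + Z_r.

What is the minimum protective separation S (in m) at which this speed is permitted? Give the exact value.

S_min = 1191/1000 m = 1.1910 m

stop time T_s = (8/5)/(5/2) = 0.6400 s
robot covers v_R·T_r = 1.6000·0.1000 = 0.1600 m before braking
robot under decel: 1.6000²/(2·2.5000) = 0.5120 m
person approaches 0.6000·(0.1000+0.6400) = 0.4440 m
residual clearance needed = 0.0200+0.0150+0.0400 = 0.0750 m
S_min ≈ 0.1600+0.5120+0.4440+0.0750  ⇒  S_min = 1191/1000 m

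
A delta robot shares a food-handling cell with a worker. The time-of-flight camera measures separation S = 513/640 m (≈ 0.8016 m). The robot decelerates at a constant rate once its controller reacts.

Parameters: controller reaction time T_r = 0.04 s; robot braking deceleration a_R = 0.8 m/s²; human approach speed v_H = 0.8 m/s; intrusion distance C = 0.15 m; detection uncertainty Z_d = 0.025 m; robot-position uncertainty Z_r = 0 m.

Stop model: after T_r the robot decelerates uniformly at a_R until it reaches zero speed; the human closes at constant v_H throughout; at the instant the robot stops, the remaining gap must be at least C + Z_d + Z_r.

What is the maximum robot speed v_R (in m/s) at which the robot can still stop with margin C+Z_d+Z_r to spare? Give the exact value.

v_R_max = 9/20 m/s = 0.4500 m/s

quadratic (5/8)·v² + (26/25)·v + (-9513/16000) = 0
  disc = (26/25)² − 4·(5/8)·(-9513/16000) = 410881/160000 ; √disc = 641/400
  v_R = (−(26/25) + 641/400) / (2·(5/8)) = 9/20 m/s
check:
T_s = v_R/a_R = (9/20)/(4/5) = 0.5625 s
robot in T_r: 0.4500·0.0400 = 0.0180 m
robot under decel: 0.4500²/(2·0.8000) = 0.1266 m
human closes 0.8000·0.6025 = 0.4820 m
residual clearance needed = 0.1500+0.0250+0.0000 = 0.1750 m
sum ≈ 0.0180+0.1266+0.4820+0.1750 ≈ 0.8016 m = S ✓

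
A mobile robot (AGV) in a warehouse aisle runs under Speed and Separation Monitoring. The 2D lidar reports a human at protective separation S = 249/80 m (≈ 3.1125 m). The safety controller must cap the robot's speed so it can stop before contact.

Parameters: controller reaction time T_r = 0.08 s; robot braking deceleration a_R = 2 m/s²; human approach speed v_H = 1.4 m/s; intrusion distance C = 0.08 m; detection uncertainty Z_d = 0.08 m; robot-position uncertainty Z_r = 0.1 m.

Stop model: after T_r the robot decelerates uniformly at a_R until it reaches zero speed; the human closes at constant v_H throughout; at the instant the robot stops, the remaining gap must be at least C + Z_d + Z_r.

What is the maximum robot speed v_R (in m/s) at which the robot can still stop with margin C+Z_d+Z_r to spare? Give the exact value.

at the boundary: (1/4)·v² + (39/50)·v + (-5481/2000) = 0
  disc = (39/50)² − 4·(1/4)·(-5481/2000) = 33489/10000 ; √disc = 183/100
  v_R = (−(39/50) + 183/100) / (2·(1/4)) = 21/10 m/s
check:
T_s = v_R/a_R = (21/10)/2 = 1.0500 s
robot in T_r: 2.1000·0.0800 = 0.1680 m
robot under decel: 2.1000²/(2·2.0000) = 1.1025 m
human closes 1.4000·1.1300 = 1.5820 m
residual clearance needed = 0.0800+0.0800+0.1000 = 0.2600 m
sum ≈ 0.1680+1.1025+1.5820+0.2600 ≈ 3.1125 m = S ✓

v_R_max = 21/10 m/s = 2.1000 m/s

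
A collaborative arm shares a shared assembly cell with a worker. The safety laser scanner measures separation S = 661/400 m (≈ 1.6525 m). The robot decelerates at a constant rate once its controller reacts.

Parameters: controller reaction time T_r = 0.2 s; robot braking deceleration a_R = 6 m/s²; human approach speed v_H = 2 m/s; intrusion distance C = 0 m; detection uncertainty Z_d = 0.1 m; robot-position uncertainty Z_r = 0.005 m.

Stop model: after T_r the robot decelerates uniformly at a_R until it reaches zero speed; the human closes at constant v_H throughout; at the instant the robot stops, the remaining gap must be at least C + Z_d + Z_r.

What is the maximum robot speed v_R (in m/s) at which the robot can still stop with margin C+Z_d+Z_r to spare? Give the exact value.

v_R_max = 17/10 m/s = 1.7000 m/s

at the boundary: (1/12)·v² + (8/15)·v + (-459/400) = 0
  disc = (8/15)² − 4·(1/12)·(-459/400) = 2401/3600 ; √disc = 49/60
  v_R = (−(8/15) + 49/60) / (2·(1/12)) = 17/10 m/s
check:
braking lasts T_s = (17/10)/6 = 0.2833 s
robot in T_r: 1.7000·0.2000 = 0.3400 m
robot under decel: 1.7000²/(2·6.0000) = 0.2408 m
person approaches 2.0000·(0.2000+0.2833) = 0.9667 m
margins: 0.0000+0.1000+0.0050 = 0.1050 m
sum ≈ 0.3400+0.2408+0.9667+0.1050 ≈ 1.6525 m = S ✓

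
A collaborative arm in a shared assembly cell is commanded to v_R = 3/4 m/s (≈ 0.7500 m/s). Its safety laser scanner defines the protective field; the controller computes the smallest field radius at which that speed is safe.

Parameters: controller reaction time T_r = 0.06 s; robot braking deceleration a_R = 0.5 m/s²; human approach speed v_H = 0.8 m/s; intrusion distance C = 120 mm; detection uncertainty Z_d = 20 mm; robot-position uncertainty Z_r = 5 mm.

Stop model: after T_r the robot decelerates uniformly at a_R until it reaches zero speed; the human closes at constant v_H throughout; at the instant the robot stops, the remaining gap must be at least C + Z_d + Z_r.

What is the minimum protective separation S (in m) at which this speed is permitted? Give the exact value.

braking lasts T_s = (3/4)/(1/2) = 1.5000 s
reaction-phase robot travel = 0.7500·0.0600 = 0.0450 m
robot under decel: 0.7500²/(2·0.5000) = 0.5625 m
human over T_r+T_s: 0.8000·(0.0600+1.5000) = 1.2480 m
margins: 0.1200+0.0200+0.0050 = 0.1450 m
S_min ≈ 0.0450+0.5625+1.2480+0.1450  ⇒  S_min = 4001/2000 m

S_min = 4001/2000 m = 2.0005 m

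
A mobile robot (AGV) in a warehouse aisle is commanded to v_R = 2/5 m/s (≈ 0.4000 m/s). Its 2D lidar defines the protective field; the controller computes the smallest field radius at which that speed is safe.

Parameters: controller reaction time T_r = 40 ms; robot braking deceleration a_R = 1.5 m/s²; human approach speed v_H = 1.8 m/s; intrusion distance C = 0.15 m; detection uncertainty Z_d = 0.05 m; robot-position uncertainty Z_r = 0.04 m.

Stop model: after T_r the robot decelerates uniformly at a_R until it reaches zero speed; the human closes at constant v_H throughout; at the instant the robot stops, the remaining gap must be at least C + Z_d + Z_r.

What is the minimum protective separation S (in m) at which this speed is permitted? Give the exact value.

braking lasts T_s = (2/5)/(3/2) = 0.2667 s
robot in T_r: 0.4000·0.0400 = 0.0160 m
robot under decel: 0.4000²/(2·1.5000) = 0.0533 m
person approaches 1.8000·(0.0400+0.2667) = 0.5520 m
residual clearance needed = 0.1500+0.0500+0.0400 = 0.2400 m
S_min ≈ 0.0160+0.0533+0.5520+0.2400  ⇒  S_min = 323/375 m

S_min = 323/375 m = 0.8613 m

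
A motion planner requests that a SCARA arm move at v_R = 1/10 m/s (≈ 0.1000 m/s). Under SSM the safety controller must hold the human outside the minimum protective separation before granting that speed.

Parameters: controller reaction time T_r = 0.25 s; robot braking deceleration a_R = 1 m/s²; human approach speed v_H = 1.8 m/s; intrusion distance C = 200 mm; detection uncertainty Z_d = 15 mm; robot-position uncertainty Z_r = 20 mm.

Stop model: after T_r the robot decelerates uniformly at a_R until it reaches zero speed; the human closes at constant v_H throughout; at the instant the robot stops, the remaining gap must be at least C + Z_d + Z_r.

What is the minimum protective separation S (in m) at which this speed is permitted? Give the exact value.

S_min = 179/200 m = 0.8950 m

braking lasts T_s = (1/10)/1 = 0.1000 s
robot in T_r: 0.1000·0.2500 = 0.0250 m
robot under decel: 0.1000²/(2·1.0000) = 0.0050 m
person approaches 1.8000·(0.2500+0.1000) = 0.6300 m
margins: 0.2000+0.0150+0.0200 = 0.2350 m
S_min ≈ 0.0250+0.0050+0.6300+0.2350  ⇒  S_min = 179/200 m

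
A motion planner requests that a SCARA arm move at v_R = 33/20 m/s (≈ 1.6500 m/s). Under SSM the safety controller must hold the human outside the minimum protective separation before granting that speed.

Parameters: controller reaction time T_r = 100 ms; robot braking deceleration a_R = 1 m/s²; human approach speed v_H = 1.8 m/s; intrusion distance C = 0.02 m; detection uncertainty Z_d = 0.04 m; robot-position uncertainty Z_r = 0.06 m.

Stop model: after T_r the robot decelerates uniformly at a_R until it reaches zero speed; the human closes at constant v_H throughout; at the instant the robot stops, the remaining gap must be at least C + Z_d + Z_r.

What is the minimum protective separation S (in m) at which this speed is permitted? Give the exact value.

T_s = v_R/a_R = (33/20)/1 = 1.6500 s
reaction-phase robot travel = 1.6500·0.1000 = 0.1650 m
robot covers 1.6500·1.6500 − ½·1.0000·1.6500² = 1.3613 m while stopping
person approaches 1.8000·(0.1000+1.6500) = 3.1500 m
residual clearance needed = 0.0200+0.0400+0.0600 = 0.1200 m
S_min ≈ 0.1650+1.3613+3.1500+0.1200  ⇒  S_min = 3837/800 m

S_min = 3837/800 m = 4.7962 m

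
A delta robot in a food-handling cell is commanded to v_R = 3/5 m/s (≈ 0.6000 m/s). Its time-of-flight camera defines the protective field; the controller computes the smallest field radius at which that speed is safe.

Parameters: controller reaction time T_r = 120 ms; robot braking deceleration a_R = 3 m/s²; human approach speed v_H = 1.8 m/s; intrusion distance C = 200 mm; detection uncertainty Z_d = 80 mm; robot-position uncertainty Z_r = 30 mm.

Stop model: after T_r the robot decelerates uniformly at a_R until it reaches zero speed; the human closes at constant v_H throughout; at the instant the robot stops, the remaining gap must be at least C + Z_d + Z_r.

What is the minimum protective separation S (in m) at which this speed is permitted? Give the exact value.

stop time T_s = (3/5)/3 = 0.2000 s
robot covers v_R·T_r = 0.6000·0.1200 = 0.0720 m before braking
robot under decel: 0.6000²/(2·3.0000) = 0.0600 m
human closes 1.8000·0.3200 = 0.5760 m
margins: 0.2000+0.0800+0.0300 = 0.3100 m
S_min ≈ 0.0720+0.0600+0.5760+0.3100  ⇒  S_min = 509/500 m

S_min = 509/500 m = 1.0180 m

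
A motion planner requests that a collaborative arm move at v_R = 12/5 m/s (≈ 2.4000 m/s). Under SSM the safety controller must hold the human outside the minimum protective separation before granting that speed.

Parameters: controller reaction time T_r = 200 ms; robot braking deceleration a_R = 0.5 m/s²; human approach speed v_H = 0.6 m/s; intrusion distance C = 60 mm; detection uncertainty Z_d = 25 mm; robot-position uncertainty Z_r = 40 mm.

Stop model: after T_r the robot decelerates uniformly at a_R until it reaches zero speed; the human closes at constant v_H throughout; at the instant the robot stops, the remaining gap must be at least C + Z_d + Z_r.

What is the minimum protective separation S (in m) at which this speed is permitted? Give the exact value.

braking lasts T_s = (12/5)/(1/2) = 4.8000 s
reaction-phase robot travel = 2.4000·0.2000 = 0.4800 m
robot under decel: 2.4000²/(2·0.5000) = 5.7600 m
human closes 0.6000·5.0000 = 3.0000 m
C+Z_d+Z_r = 0.0600+0.0250+0.0400 = 0.1250 m
S_min ≈ 0.4800+5.7600+3.0000+0.1250  ⇒  S_min = 1873/200 m

S_min = 1873/200 m = 9.3650 m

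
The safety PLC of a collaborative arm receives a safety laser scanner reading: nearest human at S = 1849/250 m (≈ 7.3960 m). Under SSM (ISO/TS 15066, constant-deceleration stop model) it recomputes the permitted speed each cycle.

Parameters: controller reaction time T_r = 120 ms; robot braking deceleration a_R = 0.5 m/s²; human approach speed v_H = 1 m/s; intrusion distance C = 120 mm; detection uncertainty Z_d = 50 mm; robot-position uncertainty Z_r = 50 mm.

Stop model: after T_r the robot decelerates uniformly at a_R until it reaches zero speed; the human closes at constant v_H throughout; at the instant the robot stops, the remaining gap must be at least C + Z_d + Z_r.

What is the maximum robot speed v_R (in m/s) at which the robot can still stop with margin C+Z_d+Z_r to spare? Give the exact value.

v_R_max = 9/5 m/s = 1.8000 m/s

at the boundary: (1)·v² + (53/25)·v + (-882/125) = 0
  disc = (53/25)² − 4·(1)·(-882/125) = 20449/625 ; √disc = 143/25
  v_R = (−(53/25) + 143/25) / (2·(1)) = 9/5 m/s
check:
T_s = v_R/a_R = (9/5)/(1/2) = 3.6000 s
reaction-phase robot travel = 1.8000·0.1200 = 0.2160 m
robot under decel: 1.8000²/(2·0.5000) = 3.2400 m
human over T_r+T_s: 1.0000·(0.1200+3.6000) = 3.7200 m
margins: 0.1200+0.0500+0.0500 = 0.2200 m
sum ≈ 0.2160+3.2400+3.7200+0.2200 ≈ 7.3960 m = S ✓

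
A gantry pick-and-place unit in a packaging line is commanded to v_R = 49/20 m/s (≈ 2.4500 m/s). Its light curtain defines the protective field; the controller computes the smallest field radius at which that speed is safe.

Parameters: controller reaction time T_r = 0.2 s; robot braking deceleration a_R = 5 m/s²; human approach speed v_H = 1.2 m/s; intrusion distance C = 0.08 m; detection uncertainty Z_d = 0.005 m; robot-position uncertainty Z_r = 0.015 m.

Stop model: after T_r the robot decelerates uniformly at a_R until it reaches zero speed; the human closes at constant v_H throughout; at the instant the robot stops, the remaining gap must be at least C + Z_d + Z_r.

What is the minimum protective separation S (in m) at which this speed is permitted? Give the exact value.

S_min = 8073/4000 m = 2.0183 m

braking lasts T_s = (49/20)/5 = 0.4900 s
robot in T_r: 2.4500·0.2000 = 0.4900 m
braking distance = 2.4500²/(2·5.0000) = 0.6002 m
human closes 1.2000·0.6900 = 0.8280 m
residual clearance needed = 0.0800+0.0050+0.0150 = 0.1000 m
S_min ≈ 0.4900+0.6002+0.8280+0.1000  ⇒  S_min = 8073/4000 m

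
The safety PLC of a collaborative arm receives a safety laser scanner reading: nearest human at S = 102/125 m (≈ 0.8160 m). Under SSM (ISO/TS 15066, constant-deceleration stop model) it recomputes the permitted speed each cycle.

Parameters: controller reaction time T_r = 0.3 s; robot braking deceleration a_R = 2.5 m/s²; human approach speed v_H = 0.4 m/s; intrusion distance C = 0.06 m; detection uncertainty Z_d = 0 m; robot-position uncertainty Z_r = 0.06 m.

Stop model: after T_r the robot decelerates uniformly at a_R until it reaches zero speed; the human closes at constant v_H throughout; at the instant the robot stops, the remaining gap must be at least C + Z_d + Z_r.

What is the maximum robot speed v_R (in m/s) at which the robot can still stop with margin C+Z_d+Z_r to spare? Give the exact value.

at the boundary: (1/5)·v² + (23/50)·v + (-72/125) = 0
  disc = (23/50)² − 4·(1/5)·(-72/125) = 1681/2500 ; √disc = 41/50
  v_R = (−(23/50) + 41/50) / (2·(1/5)) = 9/10 m/s
check:
braking lasts T_s = (9/10)/(5/2) = 0.3600 s
robot covers v_R·T_r = 0.9000·0.3000 = 0.2700 m before braking
robot covers 0.9000·0.3600 − ½·2.5000·0.3600² = 0.1620 m while stopping
human closes 0.4000·0.6600 = 0.2640 m
C+Z_d+Z_r = 0.0600+0.0000+0.0600 = 0.1200 m
sum ≈ 0.2700+0.1620+0.2640+0.1200 ≈ 0.8160 m = S ✓

v_R_max = 9/10 m/s = 0.9000 m/s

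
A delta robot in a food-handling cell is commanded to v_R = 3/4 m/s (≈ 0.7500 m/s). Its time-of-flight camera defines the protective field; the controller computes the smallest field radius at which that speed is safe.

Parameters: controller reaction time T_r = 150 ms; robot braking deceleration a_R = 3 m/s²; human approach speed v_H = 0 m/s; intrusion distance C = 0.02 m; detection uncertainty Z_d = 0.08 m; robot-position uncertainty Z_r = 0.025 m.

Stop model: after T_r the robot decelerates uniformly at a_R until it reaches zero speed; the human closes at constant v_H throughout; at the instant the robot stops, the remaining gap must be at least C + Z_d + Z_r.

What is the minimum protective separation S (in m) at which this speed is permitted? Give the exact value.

stop time T_s = (3/4)/3 = 0.2500 s
reaction-phase robot travel = 0.7500·0.1500 = 0.1125 m
robot under decel: 0.7500²/(2·3.0000) = 0.0938 m
person approaches 0.0000·(0.1500+0.2500) = 0.0000 m
margins: 0.0200+0.0800+0.0250 = 0.1250 m
S_min ≈ 0.1125+0.0938+0.0000+0.1250  ⇒  S_min = 53/160 m

S_min = 53/160 m = 0.3312 m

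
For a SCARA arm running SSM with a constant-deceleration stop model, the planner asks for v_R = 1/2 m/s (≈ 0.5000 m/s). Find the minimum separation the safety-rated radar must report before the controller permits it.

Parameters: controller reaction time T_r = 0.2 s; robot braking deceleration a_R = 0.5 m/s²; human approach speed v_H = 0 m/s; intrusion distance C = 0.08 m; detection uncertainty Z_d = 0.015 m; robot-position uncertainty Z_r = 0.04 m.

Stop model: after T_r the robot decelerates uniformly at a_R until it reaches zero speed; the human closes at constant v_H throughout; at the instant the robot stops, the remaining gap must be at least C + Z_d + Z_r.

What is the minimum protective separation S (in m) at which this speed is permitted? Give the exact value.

S_min = 97/200 m = 0.4850 m

stop time T_s = (1/2)/(1/2) = 1.0000 s
robot in T_r: 0.5000·0.2000 = 0.1000 m
braking distance = 0.5000²/(2·0.5000) = 0.2500 m
human over T_r+T_s: 0.0000·(0.2000+1.0000) = 0.0000 m
residual clearance needed = 0.0800+0.0150+0.0400 = 0.1350 m
S_min ≈ 0.1000+0.2500+0.0000+0.1350  ⇒  S_min = 97/200 m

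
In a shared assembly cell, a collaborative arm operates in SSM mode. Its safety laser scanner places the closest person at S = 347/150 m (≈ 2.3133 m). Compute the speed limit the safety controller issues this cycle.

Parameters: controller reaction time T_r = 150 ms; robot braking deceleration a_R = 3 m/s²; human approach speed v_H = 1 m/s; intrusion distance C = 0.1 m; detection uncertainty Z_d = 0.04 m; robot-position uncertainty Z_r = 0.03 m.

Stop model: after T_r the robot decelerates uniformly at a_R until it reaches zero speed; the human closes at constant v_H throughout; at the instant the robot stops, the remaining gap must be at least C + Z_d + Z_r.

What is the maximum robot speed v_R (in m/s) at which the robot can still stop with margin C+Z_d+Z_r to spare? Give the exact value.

v_R_max = 23/10 m/s = 2.3000 m/s

quadratic (1/6)·v² + (29/60)·v + (-299/150) = 0
  disc = (29/60)² − 4·(1/6)·(-299/150) = 25/16 ; √disc = 5/4
  v_R = (−(29/60) + 5/4) / (2·(1/6)) = 23/10 m/s
check:
stop time T_s = (23/10)/3 = 0.7667 s
robot covers v_R·T_r = 2.3000·0.1500 = 0.3450 m before braking
braking distance = 2.3000²/(2·3.0000) = 0.8817 m
human closes 1.0000·0.9167 = 0.9167 m
margins: 0.1000+0.0400+0.0300 = 0.1700 m
sum ≈ 0.3450+0.8817+0.9167+0.1700 ≈ 2.3133 m = S ✓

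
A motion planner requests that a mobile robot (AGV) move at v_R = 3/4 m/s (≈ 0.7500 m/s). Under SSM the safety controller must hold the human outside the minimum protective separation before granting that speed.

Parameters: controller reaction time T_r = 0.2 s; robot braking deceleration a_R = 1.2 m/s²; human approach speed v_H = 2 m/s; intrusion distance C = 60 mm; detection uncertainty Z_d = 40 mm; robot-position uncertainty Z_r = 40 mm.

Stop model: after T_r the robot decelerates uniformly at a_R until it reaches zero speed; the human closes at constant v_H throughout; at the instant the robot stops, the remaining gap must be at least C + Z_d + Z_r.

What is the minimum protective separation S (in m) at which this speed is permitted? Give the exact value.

T_s = v_R/a_R = (3/4)/(6/5) = 0.6250 s
reaction-phase robot travel = 0.7500·0.2000 = 0.1500 m
robot covers 0.7500·0.6250 − ½·1.2000·0.6250² = 0.2344 m while stopping
person approaches 2.0000·(0.2000+0.6250) = 1.6500 m
C+Z_d+Z_r = 0.0600+0.0400+0.0400 = 0.1400 m
S_min ≈ 0.1500+0.2344+1.6500+0.1400  ⇒  S_min = 3479/1600 m

S_min = 3479/1600 m = 2.1744 m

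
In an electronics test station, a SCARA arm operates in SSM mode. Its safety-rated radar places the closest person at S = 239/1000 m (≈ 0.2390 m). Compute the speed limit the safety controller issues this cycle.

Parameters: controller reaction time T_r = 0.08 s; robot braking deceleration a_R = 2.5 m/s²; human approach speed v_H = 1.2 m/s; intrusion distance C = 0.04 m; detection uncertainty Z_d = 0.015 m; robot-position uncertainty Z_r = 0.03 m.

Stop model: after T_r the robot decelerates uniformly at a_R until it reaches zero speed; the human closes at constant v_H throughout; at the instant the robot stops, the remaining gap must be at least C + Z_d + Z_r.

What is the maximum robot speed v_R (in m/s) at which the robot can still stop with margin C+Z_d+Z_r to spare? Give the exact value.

v_R_max = 1/10 m/s = 0.1000 m/s

quadratic (1/5)·v² + (14/25)·v + (-29/500) = 0
  disc = (14/25)² − 4·(1/5)·(-29/500) = 9/25 ; √disc = 3/5
  v_R = (−(14/25) + 3/5) / (2·(1/5)) = 1/10 m/s
check:
T_s = v_R/a_R = (1/10)/(5/2) = 0.0400 s
reaction-phase robot travel = 0.1000·0.0800 = 0.0080 m
robot under decel: 0.1000²/(2·2.5000) = 0.0020 m
human closes 1.2000·0.1200 = 0.1440 m
C+Z_d+Z_r = 0.0400+0.0150+0.0300 = 0.0850 m
sum ≈ 0.0080+0.0020+0.1440+0.0850 ≈ 0.2390 m = S ✓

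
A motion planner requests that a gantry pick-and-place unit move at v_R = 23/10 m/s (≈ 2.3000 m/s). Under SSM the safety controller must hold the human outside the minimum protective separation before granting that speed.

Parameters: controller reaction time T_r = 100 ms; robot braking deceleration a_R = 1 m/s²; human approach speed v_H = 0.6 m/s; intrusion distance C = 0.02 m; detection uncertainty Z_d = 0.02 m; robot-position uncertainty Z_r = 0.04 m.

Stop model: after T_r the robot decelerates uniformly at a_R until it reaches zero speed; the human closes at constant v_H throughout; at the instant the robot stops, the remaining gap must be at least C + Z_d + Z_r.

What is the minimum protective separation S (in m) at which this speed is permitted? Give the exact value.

stop time T_s = (23/10)/1 = 2.3000 s
robot in T_r: 2.3000·0.1000 = 0.2300 m
robot covers 2.3000·2.3000 − ½·1.0000·2.3000² = 2.6450 m while stopping
human over T_r+T_s: 0.6000·(0.1000+2.3000) = 1.4400 m
margins: 0.0200+0.0200+0.0400 = 0.0800 m
S_min ≈ 0.2300+2.6450+1.4400+0.0800  ⇒  S_min = 879/200 m

S_min = 879/200 m = 4.3950 m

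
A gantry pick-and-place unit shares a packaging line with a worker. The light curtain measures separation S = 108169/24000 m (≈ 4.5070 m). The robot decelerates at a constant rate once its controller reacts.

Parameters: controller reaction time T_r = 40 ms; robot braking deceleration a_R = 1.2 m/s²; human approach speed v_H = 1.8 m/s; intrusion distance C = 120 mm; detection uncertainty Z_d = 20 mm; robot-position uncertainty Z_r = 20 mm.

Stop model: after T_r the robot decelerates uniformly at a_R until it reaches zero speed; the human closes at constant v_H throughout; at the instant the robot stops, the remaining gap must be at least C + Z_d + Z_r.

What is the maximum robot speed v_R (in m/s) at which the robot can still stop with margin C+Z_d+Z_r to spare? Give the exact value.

quadratic (5/12)·v² + (77/50)·v + (-102601/24000) = 0
  disc = (77/50)² − 4·(5/12)·(-102601/24000) = 3418801/360000 ; √disc = 1849/600
  v_R = (−(77/50) + 1849/600) / (2·(5/12)) = 37/20 m/s
check:
braking lasts T_s = (37/20)/(6/5) = 1.5417 s
reaction-phase robot travel = 1.8500·0.0400 = 0.0740 m
braking distance = 1.8500²/(2·1.2000) = 1.4260 m
human over T_r+T_s: 1.8000·(0.0400+1.5417) = 2.8470 m
margins: 0.1200+0.0200+0.0200 = 0.1600 m
sum ≈ 0.0740+1.4260+2.8470+0.1600 ≈ 4.5070 m = S ✓

v_R_max = 37/20 m/s = 1.8500 m/s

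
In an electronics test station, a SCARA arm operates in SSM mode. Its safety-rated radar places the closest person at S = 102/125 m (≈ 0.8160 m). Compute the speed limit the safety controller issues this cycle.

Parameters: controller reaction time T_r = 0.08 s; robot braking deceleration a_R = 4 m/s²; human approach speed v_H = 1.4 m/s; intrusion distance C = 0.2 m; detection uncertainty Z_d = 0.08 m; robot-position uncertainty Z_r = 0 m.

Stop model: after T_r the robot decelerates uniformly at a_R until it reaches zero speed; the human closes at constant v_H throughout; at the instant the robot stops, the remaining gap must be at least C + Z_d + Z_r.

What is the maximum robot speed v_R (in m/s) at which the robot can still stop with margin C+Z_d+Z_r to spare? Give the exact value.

collect terms ⇒ (1/8)·v_R² + (43/100)·v_R + (-53/125) = 0
  disc = (43/100)² − 4·(1/8)·(-53/125) = 3969/10000 ; √disc = 63/100
  v_R = (−(43/100) + 63/100) / (2·(1/8)) = 4/5 m/s
check:
stop time T_s = (4/5)/4 = 0.2000 s
reaction-phase robot travel = 0.8000·0.0800 = 0.0640 m
robot under decel: 0.8000²/(2·4.0000) = 0.0800 m
human over T_r+T_s: 1.4000·(0.0800+0.2000) = 0.3920 m
residual clearance needed = 0.2000+0.0800+0.0000 = 0.2800 m
sum ≈ 0.0640+0.0800+0.3920+0.2800 ≈ 0.8160 m = S ✓

v_R_max = 4/5 m/s = 0.8000 m/s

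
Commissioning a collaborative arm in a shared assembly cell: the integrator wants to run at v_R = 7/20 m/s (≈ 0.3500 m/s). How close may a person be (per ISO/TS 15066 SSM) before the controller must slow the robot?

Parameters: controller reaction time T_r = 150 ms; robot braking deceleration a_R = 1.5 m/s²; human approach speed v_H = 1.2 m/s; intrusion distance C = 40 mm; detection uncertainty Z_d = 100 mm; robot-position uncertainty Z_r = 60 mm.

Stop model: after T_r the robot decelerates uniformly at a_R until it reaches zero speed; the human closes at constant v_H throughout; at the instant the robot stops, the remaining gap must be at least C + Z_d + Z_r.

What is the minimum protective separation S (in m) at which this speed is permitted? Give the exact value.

S_min = 113/150 m = 0.7533 m

stop time T_s = (7/20)/(3/2) = 0.2333 s
robot in T_r: 0.3500·0.1500 = 0.0525 m
robot covers 0.3500·0.2333 − ½·1.5000·0.2333² = 0.0408 m while stopping
human closes 1.2000·0.3833 = 0.4600 m
residual clearance needed = 0.0400+0.1000+0.0600 = 0.2000 m
S_min ≈ 0.0525+0.0408+0.4600+0.2000  ⇒  S_min = 113/150 m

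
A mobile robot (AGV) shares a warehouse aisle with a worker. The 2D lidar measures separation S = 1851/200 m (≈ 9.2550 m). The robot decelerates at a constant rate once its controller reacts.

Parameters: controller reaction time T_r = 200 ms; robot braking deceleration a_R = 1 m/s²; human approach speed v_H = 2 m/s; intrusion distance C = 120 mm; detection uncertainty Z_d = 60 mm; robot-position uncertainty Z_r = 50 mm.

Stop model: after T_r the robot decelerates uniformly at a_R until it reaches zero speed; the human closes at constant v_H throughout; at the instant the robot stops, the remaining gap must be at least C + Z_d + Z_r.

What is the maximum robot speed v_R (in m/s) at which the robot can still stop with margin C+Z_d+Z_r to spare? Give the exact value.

v_R_max = 5/2 m/s = 2.5000 m/s

at the boundary: (1/2)·v² + (11/5)·v + (-69/8) = 0
  disc = (11/5)² − 4·(1/2)·(-69/8) = 2209/100 ; √disc = 47/10
  v_R = (−(11/5) + 47/10) / (2·(1/2)) = 5/2 m/s
check:
T_s = v_R/a_R = (5/2)/1 = 2.5000 s
reaction-phase robot travel = 2.5000·0.2000 = 0.5000 m
robot under decel: 2.5000²/(2·1.0000) = 3.1250 m
human over T_r+T_s: 2.0000·(0.2000+2.5000) = 5.4000 m
residual clearance needed = 0.1200+0.0600+0.0500 = 0.2300 m
sum ≈ 0.5000+3.1250+5.4000+0.2300 ≈ 9.2550 m = S ✓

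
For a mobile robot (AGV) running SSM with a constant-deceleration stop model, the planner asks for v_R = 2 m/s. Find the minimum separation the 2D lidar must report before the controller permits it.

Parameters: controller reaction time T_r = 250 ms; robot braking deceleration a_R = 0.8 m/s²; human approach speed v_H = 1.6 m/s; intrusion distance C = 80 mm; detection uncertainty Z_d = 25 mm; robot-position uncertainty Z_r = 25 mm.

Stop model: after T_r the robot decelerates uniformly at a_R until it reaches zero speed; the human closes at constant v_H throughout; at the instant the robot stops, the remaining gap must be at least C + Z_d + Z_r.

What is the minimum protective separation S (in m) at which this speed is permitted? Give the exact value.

T_s = v_R/a_R = 2/(4/5) = 2.5000 s
robot covers v_R·T_r = 2.0000·0.2500 = 0.5000 m before braking
robot covers 2.0000·2.5000 − ½·0.8000·2.5000² = 2.5000 m while stopping
human over T_r+T_s: 1.6000·(0.2500+2.5000) = 4.4000 m
margins: 0.0800+0.0250+0.0250 = 0.1300 m
S_min ≈ 0.5000+2.5000+4.4000+0.1300  ⇒  S_min = 753/100 m

S_min = 753/100 m = 7.5300 m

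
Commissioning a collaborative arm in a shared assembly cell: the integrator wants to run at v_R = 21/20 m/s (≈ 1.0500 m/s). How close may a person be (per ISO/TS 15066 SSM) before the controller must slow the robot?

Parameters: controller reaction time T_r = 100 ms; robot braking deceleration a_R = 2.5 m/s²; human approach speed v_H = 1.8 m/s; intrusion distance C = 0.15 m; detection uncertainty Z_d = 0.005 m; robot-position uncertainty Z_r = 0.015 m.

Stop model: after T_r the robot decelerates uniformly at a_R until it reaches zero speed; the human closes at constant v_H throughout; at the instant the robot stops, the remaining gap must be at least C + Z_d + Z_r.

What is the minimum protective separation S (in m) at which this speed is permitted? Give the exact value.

S_min = 2863/2000 m = 1.4315 m

braking lasts T_s = (21/20)/(5/2) = 0.4200 s
robot in T_r: 1.0500·0.1000 = 0.1050 m
robot under decel: 1.0500²/(2·2.5000) = 0.2205 m
person approaches 1.8000·(0.1000+0.4200) = 0.9360 m
residual clearance needed = 0.1500+0.0050+0.0150 = 0.1700 m
S_min ≈ 0.1050+0.2205+0.9360+0.1700  ⇒  S_min = 2863/2000 m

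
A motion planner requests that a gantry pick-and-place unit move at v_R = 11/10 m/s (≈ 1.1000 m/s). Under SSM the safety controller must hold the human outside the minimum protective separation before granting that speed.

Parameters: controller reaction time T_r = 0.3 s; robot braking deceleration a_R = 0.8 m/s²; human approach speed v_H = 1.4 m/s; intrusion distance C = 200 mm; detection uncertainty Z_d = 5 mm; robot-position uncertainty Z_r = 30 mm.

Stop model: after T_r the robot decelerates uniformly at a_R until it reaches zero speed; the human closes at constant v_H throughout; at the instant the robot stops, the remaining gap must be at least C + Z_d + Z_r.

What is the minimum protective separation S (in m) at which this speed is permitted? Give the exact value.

S_min = 2933/800 m = 3.6662 m

stop time T_s = (11/10)/(4/5) = 1.3750 s
robot covers v_R·T_r = 1.1000·0.3000 = 0.3300 m before braking
robot under decel: 1.1000²/(2·0.8000) = 0.7562 m
human closes 1.4000·1.6750 = 2.3450 m
residual clearance needed = 0.2000+0.0050+0.0300 = 0.2350 m
S_min ≈ 0.3300+0.7562+2.3450+0.2350  ⇒  S_min = 2933/800 m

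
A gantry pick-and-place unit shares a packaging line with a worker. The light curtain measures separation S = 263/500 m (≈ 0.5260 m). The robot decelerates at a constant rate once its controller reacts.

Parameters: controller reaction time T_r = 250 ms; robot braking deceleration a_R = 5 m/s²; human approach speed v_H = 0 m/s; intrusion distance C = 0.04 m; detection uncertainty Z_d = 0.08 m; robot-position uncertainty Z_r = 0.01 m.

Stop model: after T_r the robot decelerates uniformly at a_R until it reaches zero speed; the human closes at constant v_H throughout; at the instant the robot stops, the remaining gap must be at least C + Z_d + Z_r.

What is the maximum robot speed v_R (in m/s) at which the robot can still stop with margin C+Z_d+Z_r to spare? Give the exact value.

quadratic (1/10)·v² + (1/4)·v + (-99/250) = 0
  disc = (1/4)² − 4·(1/10)·(-99/250) = 2209/10000 ; √disc = 47/100
  v_R = (−(1/4) + 47/100) / (2·(1/10)) = 11/10 m/s
check:
braking lasts T_s = (11/10)/5 = 0.2200 s
robot in T_r: 1.1000·0.2500 = 0.2750 m
robot covers 1.1000·0.2200 − ½·5.0000·0.2200² = 0.1210 m while stopping
person approaches 0.0000·(0.2500+0.2200) = 0.0000 m
residual clearance needed = 0.0400+0.0800+0.0100 = 0.1300 m
sum ≈ 0.2750+0.1210+0.0000+0.1300 ≈ 0.5260 m = S ✓

v_R_max = 11/10 m/s = 1.1000 m/s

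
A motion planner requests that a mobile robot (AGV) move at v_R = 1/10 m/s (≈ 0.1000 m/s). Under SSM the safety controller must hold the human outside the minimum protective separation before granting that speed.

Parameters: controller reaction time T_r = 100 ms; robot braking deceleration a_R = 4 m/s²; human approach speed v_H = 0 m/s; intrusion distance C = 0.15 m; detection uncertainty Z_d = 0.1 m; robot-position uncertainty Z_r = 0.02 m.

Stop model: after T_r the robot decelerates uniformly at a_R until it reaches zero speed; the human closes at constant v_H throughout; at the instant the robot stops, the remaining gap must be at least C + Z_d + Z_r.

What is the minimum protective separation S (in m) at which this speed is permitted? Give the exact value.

S_min = 9/32 m = 0.2812 m

stop time T_s = (1/10)/4 = 0.0250 s
robot in T_r: 0.1000·0.1000 = 0.0100 m
braking distance = 0.1000²/(2·4.0000) = 0.0013 m
person approaches 0.0000·(0.1000+0.0250) = 0.0000 m
C+Z_d+Z_r = 0.1500+0.1000+0.0200 = 0.2700 m
S_min ≈ 0.0100+0.0013+0.0000+0.2700  ⇒  S_min = 9/32 m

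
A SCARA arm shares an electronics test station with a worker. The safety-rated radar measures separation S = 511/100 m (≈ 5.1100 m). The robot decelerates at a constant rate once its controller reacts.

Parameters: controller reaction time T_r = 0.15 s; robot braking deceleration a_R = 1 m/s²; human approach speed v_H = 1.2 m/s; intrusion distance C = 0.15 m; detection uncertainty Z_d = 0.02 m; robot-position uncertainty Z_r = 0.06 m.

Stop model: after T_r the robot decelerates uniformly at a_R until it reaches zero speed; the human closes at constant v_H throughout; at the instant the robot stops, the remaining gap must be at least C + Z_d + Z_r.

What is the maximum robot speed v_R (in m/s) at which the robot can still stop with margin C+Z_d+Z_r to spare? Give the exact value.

quadratic (1/2)·v² + (27/20)·v + (-47/10) = 0
  disc = (27/20)² − 4·(1/2)·(-47/10) = 4489/400 ; √disc = 67/20
  v_R = (−(27/20) + 67/20) / (2·(1/2)) = 2 m/s
check:
braking lasts T_s = 2/1 = 2.0000 s
robot covers v_R·T_r = 2.0000·0.1500 = 0.3000 m before braking
robot under decel: 2.0000²/(2·1.0000) = 2.0000 m
person approaches 1.2000·(0.1500+2.0000) = 2.5800 m
residual clearance needed = 0.1500+0.0200+0.0600 = 0.2300 m
sum ≈ 0.3000+2.0000+2.5800+0.2300 ≈ 5.1100 m = S ✓

v_R_max = 2 m/s = 2.0000 m/s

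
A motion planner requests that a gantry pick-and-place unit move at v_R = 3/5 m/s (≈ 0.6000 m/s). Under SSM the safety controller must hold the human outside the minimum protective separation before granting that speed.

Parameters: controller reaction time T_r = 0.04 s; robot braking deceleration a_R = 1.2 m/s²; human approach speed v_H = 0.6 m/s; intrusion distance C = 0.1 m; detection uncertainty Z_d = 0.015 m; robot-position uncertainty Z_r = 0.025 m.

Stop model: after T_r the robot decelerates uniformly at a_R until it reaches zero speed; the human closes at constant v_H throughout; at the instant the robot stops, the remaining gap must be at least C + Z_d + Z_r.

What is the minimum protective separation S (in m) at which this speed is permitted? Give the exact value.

stop time T_s = (3/5)/(6/5) = 0.5000 s
robot covers v_R·T_r = 0.6000·0.0400 = 0.0240 m before braking
braking distance = 0.6000²/(2·1.2000) = 0.1500 m
human closes 0.6000·0.5400 = 0.3240 m
C+Z_d+Z_r = 0.1000+0.0150+0.0250 = 0.1400 m
S_min ≈ 0.0240+0.1500+0.3240+0.1400  ⇒  S_min = 319/500 m

S_min = 319/500 m = 0.6380 m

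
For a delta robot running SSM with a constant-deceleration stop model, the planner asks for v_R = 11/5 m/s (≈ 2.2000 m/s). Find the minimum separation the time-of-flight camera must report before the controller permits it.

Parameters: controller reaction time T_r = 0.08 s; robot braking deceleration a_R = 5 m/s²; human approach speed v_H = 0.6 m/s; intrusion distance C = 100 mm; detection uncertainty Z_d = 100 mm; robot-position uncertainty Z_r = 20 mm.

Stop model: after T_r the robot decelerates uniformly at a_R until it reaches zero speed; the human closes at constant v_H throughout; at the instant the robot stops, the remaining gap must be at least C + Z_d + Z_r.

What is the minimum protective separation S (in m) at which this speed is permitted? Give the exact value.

S_min = 149/125 m = 1.1920 m

T_s = v_R/a_R = (11/5)/5 = 0.4400 s
robot covers v_R·T_r = 2.2000·0.0800 = 0.1760 m before braking
robot under decel: 2.2000²/(2·5.0000) = 0.4840 m
human over T_r+T_s: 0.6000·(0.0800+0.4400) = 0.3120 m
C+Z_d+Z_r = 0.1000+0.1000+0.0200 = 0.2200 m
S_min ≈ 0.1760+0.4840+0.3120+0.2200  ⇒  S_min = 149/125 m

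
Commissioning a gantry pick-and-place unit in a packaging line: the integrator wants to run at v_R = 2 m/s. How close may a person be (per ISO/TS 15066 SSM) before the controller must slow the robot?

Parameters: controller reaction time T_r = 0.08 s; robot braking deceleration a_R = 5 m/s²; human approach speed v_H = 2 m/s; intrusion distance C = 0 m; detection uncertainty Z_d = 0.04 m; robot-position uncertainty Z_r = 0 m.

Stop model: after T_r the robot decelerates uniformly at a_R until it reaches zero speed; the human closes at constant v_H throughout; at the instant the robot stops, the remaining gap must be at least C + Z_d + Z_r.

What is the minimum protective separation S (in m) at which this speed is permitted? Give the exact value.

S_min = 39/25 m = 1.5600 m

braking lasts T_s = 2/5 = 0.4000 s
robot covers v_R·T_r = 2.0000·0.0800 = 0.1600 m before braking
robot covers 2.0000·0.4000 − ½·5.0000·0.4000² = 0.4000 m while stopping
human over T_r+T_s: 2.0000·(0.0800+0.4000) = 0.9600 m
residual clearance needed = 0.0000+0.0400+0.0000 = 0.0400 m
S_min ≈ 0.1600+0.4000+0.9600+0.0400  ⇒  S_min = 39/25 m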